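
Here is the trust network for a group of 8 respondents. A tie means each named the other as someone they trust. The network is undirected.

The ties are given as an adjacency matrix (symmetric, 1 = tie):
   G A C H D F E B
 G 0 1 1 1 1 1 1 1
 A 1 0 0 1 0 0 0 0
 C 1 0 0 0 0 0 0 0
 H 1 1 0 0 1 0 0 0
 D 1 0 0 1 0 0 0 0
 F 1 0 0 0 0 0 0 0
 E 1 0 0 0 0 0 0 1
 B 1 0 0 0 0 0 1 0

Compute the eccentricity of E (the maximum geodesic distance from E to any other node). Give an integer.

2

Distances from E: A:2, B:1, C:2, D:2, F:2, G:1, H:2.
The largest is 2 (to A, C, H, D, and F), so the eccentricity of E is 2.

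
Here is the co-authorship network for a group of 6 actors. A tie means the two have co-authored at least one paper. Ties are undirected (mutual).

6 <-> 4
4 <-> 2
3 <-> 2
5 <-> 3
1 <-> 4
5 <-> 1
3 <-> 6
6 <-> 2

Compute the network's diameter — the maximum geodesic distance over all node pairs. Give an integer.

2

Eccentricity of each node (its greatest distance to any other): 1:2, 2:2, 3:2, 4:2, 5:2, 6:2.
The maximum eccentricity is 2, realized for instance by the pair 1–6 via 1 – 4 – 6. So the diameter is 2.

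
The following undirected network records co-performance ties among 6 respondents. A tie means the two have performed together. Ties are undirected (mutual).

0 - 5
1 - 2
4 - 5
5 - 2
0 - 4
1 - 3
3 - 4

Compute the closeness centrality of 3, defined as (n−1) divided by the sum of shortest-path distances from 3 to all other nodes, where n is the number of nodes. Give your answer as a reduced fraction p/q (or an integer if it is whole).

5/8

Distances from 3: 0:2, 1:1, 2:2, 4:1, 5:2. Sum = 8.
n = 6, so closeness = 5/8.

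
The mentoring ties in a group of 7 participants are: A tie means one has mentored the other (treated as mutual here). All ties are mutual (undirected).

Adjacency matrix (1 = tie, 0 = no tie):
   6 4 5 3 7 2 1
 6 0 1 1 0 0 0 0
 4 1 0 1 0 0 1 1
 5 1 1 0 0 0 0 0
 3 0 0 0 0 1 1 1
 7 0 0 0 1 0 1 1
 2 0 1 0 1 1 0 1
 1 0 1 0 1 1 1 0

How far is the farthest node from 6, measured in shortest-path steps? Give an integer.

3

Distances from 6: 1:2, 2:2, 3:3, 4:1, 5:1, 7:3.
The largest is 3 (to 3 and 7), so the eccentricity of 6 is 3.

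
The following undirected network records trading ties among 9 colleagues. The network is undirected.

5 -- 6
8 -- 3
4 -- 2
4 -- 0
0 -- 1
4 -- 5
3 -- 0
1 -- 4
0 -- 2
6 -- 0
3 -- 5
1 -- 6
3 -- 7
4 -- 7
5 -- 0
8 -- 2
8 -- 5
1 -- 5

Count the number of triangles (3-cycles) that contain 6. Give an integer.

3

6's neighbors: 0, 1, and 5.
Neighbor pairs that are themselves tied: 6–0–1; 6–0–5; 6–1–5. Each forms one triangle with 6, for 3 in total.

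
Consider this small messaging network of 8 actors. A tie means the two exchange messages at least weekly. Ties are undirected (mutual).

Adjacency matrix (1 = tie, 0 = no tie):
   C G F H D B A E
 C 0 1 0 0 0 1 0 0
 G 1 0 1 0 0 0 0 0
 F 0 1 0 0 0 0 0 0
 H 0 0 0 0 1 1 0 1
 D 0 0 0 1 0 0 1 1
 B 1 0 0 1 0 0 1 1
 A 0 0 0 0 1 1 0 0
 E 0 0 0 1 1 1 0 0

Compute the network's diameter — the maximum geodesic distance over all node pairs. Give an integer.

5

Eccentricity of each node (its greatest distance to any other): A:4, B:3, C:3, D:5, E:4, F:5, G:4, H:4.
The maximum eccentricity is 5, realized for instance by the pair F–D via F – G – C – B – H – D. So the diameter is 5.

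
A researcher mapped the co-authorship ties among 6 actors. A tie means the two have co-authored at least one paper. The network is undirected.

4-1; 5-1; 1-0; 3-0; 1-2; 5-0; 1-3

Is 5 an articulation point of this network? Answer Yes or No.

Even without 5, every remaining node can still reach every other (the residual graph is connected), so 5 is not a cut vertex.

No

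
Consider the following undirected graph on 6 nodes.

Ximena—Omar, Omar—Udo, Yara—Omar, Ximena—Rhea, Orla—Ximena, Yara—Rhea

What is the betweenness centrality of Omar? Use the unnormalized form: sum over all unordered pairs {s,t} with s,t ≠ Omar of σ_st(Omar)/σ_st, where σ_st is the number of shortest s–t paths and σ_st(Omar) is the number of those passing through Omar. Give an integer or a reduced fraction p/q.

5

Pairs whose geodesics pass through Omar — Rhea–Udo: 2/2; Yara–Orla: 1/2; Yara–Ximena: 1/2; Yara–Udo: 1; Orla–Udo: 1; Ximena–Udo: 1.
All other pairs contribute 0.
Summing the contributions gives betweenness(Omar) = 5.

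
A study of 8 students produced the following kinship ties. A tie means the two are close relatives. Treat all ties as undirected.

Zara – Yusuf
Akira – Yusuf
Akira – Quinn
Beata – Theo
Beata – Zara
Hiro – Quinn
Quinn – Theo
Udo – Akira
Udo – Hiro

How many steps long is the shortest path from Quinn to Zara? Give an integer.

One shortest route is Quinn – Theo – Beata – Zara, which uses 3 edges, and at distance 2 from Quinn we only reach {Beata, Udo, Yusuf}, which does not include Zara. So d(Quinn,Zara) = 3.

3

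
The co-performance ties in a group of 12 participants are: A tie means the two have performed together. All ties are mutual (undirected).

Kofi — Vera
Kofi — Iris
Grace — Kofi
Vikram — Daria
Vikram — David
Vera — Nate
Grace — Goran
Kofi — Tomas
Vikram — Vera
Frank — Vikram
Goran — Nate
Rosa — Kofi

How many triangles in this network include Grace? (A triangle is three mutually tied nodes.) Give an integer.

0

Grace's neighbors are Goran and Kofi, but none of them are tied to each other, so no triangle contains Grace.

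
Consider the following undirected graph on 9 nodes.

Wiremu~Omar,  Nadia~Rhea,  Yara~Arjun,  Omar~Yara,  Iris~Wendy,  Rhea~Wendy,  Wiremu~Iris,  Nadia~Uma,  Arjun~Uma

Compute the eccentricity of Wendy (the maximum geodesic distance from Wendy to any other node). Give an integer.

4

Distances from Wendy: Arjun:4, Iris:1, Nadia:2, Omar:3, Rhea:1, Uma:3, Wiremu:2, Yara:4.
The largest is 4 (to Yara and Arjun), so the eccentricity of Wendy is 4.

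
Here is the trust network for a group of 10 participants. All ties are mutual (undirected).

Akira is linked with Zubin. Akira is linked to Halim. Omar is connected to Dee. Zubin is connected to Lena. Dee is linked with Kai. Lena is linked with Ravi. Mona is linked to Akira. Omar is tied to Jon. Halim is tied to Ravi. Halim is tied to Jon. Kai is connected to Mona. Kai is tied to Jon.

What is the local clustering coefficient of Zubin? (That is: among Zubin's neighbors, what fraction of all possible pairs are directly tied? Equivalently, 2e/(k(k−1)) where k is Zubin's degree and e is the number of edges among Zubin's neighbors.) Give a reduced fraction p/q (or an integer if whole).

0

Zubin's neighbors: Akira and Lena (k = 2).
Possible neighbor pairs: C(2,2) = 1. Edges among them: none → e = 0.
Clustering(Zubin) = 0/1.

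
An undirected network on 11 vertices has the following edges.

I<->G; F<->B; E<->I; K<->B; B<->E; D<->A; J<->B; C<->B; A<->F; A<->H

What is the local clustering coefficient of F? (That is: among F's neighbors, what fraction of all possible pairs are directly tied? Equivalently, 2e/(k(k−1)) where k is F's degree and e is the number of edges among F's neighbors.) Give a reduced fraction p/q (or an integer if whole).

F's neighbors: A and B (k = 2).
Possible neighbor pairs: C(2,2) = 1. Edges among them: none → e = 0.
Clustering(F) = 0/1.

0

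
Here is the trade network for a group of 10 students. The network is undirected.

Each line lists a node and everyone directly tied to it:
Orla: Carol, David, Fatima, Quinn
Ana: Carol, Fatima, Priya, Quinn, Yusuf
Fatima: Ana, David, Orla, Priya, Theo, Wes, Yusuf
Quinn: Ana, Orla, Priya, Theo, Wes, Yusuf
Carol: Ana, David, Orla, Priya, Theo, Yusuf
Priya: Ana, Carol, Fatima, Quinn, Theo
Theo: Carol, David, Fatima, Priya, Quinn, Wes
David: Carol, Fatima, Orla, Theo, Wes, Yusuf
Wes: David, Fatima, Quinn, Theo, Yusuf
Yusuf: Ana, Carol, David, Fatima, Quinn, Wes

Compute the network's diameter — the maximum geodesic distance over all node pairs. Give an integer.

Eccentricity of each node (its greatest distance to any other): Ana:2, Carol:2, David:2, Fatima:2, Orla:2, Priya:2, Quinn:2, Theo:2, Wes:2, Yusuf:2.
The maximum eccentricity is 2, realized for instance by the pair Theo–Orla via Theo – Quinn – Orla. So the diameter is 2.

2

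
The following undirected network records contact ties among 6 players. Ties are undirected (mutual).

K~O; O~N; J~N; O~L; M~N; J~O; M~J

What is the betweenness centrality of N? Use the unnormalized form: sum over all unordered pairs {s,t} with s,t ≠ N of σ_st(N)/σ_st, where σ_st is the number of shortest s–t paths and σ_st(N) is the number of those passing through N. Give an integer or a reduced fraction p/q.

3/2

Pairs whose geodesics pass through N — M–O: 1/2; M–K: 1/2; M–L: 1/2.
All other pairs contribute 0.
Summing the contributions gives betweenness(N) = 3/2.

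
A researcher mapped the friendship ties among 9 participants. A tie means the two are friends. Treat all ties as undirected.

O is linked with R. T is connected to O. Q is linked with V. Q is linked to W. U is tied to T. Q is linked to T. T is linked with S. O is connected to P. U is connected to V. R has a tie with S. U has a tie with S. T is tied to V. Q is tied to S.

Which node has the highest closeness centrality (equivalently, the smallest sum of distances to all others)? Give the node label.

T

Farness (sum of distances to all others) for each node — O:14, P:21, Q:13, R:16, S:13, T:11, U:15, V:15, W:20.
The smallest farness is 11, for T, so T has the highest closeness.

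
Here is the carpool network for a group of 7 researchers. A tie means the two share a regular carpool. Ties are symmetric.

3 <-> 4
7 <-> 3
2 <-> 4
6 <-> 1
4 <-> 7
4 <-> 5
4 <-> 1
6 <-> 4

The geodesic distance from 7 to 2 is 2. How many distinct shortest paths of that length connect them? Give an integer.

1

The shortest distance is 2, and the only length-2 path is 7–4–2. So there is exactly 1 shortest path.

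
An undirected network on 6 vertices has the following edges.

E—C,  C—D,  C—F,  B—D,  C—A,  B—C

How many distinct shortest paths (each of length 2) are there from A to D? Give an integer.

The shortest distance is 2, and the only length-2 path is A–C–D. So there is exactly 1 shortest path.

1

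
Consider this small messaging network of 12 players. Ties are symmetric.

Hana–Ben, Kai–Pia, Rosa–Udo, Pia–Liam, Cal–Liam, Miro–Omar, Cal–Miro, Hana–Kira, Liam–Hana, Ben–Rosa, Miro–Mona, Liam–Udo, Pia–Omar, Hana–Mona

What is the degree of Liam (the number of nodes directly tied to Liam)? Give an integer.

4

Liam is directly tied to Cal, Hana, Pia, and Udo. That is 4 neighbors, so the degree of Liam is 4.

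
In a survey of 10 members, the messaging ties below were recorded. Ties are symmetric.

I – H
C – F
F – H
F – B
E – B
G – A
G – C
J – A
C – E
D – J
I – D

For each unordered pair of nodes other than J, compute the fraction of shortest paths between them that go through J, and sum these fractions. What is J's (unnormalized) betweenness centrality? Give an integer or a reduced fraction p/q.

29/6

Pairs whose geodesics pass through J — A–H: 1/2; A–I: 1; A–D: 1; G–I: 1/2; G–D: 1; C–D: 1/2; E–D: 1/3.
All other pairs contribute 0.
Summing the contributions gives betweenness(J) = 29/6.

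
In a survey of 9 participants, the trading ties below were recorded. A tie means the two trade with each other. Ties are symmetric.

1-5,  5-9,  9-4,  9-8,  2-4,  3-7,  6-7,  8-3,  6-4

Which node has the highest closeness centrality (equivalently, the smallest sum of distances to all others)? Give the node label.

9

Farness (sum of distances to all others) for each node — 1:26, 2:22, 3:20, 4:15, 5:19, 6:18, 7:21, 8:17, 9:14.
The smallest farness is 14, for 9, so 9 has the highest closeness.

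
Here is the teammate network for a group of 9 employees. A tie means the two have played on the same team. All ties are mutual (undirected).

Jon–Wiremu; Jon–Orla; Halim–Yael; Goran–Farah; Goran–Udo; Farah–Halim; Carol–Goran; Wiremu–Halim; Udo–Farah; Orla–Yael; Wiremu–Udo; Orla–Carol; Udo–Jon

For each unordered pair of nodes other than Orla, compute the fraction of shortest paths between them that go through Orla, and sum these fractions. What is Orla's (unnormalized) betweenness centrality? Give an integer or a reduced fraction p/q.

29/6

Pairs whose geodesics pass through Orla — Yael–Jon: 1; Yael–Udo: 1/3; Yael–Goran: 1/2; Yael–Carol: 1; Halim–Carol: 1/2; Wiremu–Carol: 1/2; Jon–Carol: 1.
All other pairs contribute 0.
Summing the contributions gives betweenness(Orla) = 29/6.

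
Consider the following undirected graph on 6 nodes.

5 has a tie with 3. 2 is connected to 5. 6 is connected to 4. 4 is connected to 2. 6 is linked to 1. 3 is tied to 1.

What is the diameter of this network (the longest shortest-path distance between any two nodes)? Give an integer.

Eccentricity of each node (its greatest distance to any other): 1:3, 2:3, 3:3, 4:3, 5:3, 6:3.
The maximum eccentricity is 3, realized for instance by the pair 5–6 via 5 – 3 – 1 – 6. So the diameter is 3.

3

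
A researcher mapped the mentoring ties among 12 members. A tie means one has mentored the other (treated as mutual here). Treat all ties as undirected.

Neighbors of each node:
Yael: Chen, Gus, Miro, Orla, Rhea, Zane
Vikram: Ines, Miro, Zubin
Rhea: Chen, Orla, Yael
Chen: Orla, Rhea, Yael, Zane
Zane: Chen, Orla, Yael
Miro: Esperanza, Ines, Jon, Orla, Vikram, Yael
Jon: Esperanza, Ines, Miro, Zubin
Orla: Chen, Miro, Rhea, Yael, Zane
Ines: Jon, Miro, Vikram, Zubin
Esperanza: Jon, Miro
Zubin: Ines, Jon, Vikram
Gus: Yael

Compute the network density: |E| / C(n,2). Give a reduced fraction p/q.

There are 22 edges and 12 nodes, so the maximum possible is C(12,2) = 66.
Density = 22/66 = 1/3.

1/3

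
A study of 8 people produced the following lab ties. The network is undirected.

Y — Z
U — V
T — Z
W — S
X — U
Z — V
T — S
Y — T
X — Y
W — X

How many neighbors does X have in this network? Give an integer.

3

X is directly tied to U, W, and Y. That is 3 neighbors, so the degree of X is 3.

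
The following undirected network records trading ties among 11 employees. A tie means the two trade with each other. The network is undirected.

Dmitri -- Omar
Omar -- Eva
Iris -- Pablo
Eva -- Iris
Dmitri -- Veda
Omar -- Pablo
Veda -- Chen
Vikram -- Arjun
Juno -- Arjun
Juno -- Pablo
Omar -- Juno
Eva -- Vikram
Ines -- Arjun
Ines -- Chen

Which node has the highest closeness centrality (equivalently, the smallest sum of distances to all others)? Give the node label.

Omar

Farness (sum of distances to all others) for each node — Arjun:20, Chen:28, Dmitri:22, Eva:21, Ines:24, Iris:27, Juno:19, Omar:18, Pablo:22, Veda:26, Vikram:23.
The smallest farness is 18, for Omar, so Omar has the highest closeness.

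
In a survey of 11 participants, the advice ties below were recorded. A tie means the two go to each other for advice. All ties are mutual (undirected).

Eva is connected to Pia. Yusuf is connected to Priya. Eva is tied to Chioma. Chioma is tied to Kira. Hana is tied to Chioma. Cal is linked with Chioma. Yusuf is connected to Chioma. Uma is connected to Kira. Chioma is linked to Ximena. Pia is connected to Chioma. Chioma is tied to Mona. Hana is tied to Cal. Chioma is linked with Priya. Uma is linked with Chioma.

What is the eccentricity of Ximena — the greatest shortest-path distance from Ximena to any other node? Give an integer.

Distances from Ximena: Cal:2, Chioma:1, Eva:2, Hana:2, Kira:2, Mona:2, Pia:2, Priya:2, Uma:2, Yusuf:2.
The largest is 2 (to Cal, Uma, Pia, Yusuf, Mona, Eva, Priya, Kira, and Hana), so the eccentricity of Ximena is 2.

2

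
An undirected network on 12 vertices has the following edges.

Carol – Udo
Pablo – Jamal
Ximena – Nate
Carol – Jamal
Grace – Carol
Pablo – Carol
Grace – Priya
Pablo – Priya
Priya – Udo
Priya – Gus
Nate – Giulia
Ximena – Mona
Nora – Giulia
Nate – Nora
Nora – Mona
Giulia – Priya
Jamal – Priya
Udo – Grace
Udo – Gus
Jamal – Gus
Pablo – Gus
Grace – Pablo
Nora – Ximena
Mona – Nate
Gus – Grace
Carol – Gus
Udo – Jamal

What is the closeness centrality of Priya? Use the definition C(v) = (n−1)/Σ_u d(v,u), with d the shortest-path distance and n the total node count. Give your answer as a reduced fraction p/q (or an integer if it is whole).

11/18

Distances from Priya: Carol:2, Giulia:1, Grace:1, Gus:1, Jamal:1, Mona:3, Nate:2, Nora:2, Pablo:1, Udo:1, Ximena:3. Sum = 18.
n = 12, so closeness = 11/18.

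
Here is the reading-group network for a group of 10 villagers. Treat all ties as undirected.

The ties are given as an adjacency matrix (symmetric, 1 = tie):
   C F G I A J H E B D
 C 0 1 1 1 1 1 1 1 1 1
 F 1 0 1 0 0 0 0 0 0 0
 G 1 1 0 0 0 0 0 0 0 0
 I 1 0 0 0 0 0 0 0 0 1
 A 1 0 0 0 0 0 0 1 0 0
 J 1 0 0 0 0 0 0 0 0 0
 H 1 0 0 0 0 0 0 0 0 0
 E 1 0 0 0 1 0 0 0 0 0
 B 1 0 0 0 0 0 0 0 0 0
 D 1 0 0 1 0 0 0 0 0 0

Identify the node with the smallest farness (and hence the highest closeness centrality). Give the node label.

Farness (sum of distances to all others) for each node — A:16, B:17, C:9, D:16, E:16, F:16, G:16, H:17, I:16, J:17.
The smallest farness is 9, for C, so C has the highest closeness.

C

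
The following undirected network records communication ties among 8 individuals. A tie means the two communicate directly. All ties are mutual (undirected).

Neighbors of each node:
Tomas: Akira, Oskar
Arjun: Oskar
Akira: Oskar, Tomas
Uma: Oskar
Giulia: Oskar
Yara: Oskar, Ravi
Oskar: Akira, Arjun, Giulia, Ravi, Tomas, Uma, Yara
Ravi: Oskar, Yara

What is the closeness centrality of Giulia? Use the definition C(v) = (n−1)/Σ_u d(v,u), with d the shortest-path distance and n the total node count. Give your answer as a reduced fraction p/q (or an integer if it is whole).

7/13

Distances from Giulia: Akira:2, Arjun:2, Oskar:1, Ravi:2, Tomas:2, Uma:2, Yara:2. Sum = 13.
n = 8, so closeness = 7/13.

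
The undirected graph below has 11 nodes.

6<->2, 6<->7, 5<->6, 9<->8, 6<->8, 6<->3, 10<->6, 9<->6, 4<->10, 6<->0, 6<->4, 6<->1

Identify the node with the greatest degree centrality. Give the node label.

Degrees — 0:1, 1:1, 2:1, 3:1, 4:2, 5:1, 6:10, 7:1, 8:2, 9:2, 10:2.
The maximum is 10, attained only by 6.

6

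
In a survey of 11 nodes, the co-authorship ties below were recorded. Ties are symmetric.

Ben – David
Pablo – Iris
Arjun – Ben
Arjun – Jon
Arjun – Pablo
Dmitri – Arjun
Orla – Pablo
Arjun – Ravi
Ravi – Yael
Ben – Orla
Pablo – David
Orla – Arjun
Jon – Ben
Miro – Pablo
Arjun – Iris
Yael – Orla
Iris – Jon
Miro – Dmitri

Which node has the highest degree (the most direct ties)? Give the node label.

Arjun

Degrees — Arjun:7, Ben:4, David:2, Dmitri:2, Iris:3, Jon:3, Miro:2, Orla:4, Pablo:5, Ravi:2, Yael:2.
The maximum is 7, attained only by Arjun.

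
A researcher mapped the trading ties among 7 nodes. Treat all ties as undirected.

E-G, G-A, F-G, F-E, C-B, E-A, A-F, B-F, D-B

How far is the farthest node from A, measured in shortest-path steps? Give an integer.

3

Distances from A: B:2, C:3, D:3, E:1, F:1, G:1.
The largest is 3 (to C and D), so the eccentricity of A is 3.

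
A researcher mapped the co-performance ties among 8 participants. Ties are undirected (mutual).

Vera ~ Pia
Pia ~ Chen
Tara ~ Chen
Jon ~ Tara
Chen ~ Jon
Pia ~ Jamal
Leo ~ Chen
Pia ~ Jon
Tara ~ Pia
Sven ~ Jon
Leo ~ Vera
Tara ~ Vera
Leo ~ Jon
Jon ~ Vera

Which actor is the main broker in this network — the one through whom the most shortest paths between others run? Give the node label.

Jon

Unnormalized betweenness of each node: Chen:1, Jamal:0, Jon:29/4, Leo:1/4, Pia:25/4, Sven:0, Tara:1/4, Vera:1.
Jon has the largest value, 29/4, making it the main broker — the node through which the most shortest paths run.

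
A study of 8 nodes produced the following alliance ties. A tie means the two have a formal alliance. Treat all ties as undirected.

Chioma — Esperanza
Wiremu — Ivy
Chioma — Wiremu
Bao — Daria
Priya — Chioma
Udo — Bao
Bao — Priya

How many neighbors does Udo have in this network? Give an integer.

1

Udo is directly tied to Bao. That is 1 neighbor, so the degree of Udo is 1.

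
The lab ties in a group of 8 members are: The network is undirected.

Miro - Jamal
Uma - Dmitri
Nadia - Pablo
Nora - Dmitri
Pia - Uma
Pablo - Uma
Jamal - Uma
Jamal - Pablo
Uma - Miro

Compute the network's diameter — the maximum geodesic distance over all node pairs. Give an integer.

Eccentricity of each node (its greatest distance to any other): Dmitri:3, Jamal:3, Miro:3, Nadia:4, Nora:4, Pablo:3, Pia:3, Uma:2.
The maximum eccentricity is 4, realized for instance by the pair Nadia–Nora via Nadia – Pablo – Uma – Dmitri – Nora. So the diameter is 4.

4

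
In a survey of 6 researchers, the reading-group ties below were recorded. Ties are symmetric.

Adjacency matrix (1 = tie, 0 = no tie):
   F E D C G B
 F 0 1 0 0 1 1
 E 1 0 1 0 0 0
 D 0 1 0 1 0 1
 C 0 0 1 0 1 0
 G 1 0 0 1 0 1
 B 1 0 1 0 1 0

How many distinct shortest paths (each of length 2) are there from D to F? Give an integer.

2

The shortest distance is 2. The length-2 paths are: D–E–F; D–B–F.
That gives 2 distinct shortest paths.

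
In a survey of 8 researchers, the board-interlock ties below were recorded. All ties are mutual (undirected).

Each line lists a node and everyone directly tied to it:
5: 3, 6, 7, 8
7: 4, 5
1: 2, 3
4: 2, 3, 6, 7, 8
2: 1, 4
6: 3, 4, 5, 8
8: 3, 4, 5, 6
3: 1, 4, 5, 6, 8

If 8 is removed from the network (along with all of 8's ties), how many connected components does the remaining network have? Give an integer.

8's neighbors (3, 4, 5, and 6) remain reachable from one another through other ties, so the rest of the network stays in one piece.

1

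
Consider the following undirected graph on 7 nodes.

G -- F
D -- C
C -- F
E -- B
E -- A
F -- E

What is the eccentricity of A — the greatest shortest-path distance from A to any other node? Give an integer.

4

Distances from A: B:2, C:3, D:4, E:1, F:2, G:3.
The largest is 4 (to D), so the eccentricity of A is 4.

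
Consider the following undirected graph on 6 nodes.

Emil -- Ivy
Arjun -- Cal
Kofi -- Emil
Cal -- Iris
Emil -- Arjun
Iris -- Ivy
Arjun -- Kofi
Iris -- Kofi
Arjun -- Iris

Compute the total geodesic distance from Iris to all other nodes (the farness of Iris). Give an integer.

6

Distances from Iris: Arjun:1, Cal:1, Emil:2, Ivy:1, Kofi:1.
Sum = 1 + 1 + 2 + 1 + 1 = 6.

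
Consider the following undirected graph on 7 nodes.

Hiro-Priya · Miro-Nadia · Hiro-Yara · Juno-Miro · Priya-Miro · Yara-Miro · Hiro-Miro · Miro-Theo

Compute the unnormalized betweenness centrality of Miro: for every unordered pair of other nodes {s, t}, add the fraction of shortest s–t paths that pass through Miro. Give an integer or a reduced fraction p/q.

Pairs whose geodesics pass through Miro — Hiro–Nadia: 1; Hiro–Theo: 1; Hiro–Juno: 1; Nadia–Yara: 1; Nadia–Priya: 1; Nadia–Theo: 1; Nadia–Juno: 1; Yara–Priya: 1/2; Yara–Theo: 1; Yara–Juno: 1; Priya–Theo: 1; Priya–Juno: 1; Theo–Juno: 1.
All other pairs contribute 0.
Summing the contributions gives betweenness(Miro) = 25/2.

25/2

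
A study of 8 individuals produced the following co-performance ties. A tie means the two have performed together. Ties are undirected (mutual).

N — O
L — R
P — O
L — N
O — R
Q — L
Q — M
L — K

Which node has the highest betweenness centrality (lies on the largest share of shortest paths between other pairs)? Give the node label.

L

Unnormalized betweenness of each node: K:0, L:29/2, M:0, N:4, O:13/2, P:0, Q:6, R:4.
L has the largest value, 29/2, making it the main broker — the node through which the most shortest paths run.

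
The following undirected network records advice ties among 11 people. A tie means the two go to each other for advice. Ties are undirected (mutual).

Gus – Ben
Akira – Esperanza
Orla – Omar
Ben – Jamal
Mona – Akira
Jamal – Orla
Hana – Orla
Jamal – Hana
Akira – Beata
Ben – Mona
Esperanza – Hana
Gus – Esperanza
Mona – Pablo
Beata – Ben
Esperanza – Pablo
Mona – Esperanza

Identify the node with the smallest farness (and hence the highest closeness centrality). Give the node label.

Esperanza

Farness (sum of distances to all others) for each node — Akira:21, Beata:23, Ben:17, Esperanza:16, Gus:21, Hana:18, Jamal:19, Mona:19, Omar:31, Orla:22, Pablo:23.
The smallest farness is 16, for Esperanza, so Esperanza has the highest closeness.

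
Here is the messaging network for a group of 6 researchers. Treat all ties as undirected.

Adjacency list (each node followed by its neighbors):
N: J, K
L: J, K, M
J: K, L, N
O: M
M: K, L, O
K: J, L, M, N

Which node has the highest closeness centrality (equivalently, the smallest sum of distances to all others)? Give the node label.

Farness (sum of distances to all others) for each node — J:8, K:6, L:7, M:7, N:9, O:11.
The smallest farness is 6, for K, so K has the highest closeness.

K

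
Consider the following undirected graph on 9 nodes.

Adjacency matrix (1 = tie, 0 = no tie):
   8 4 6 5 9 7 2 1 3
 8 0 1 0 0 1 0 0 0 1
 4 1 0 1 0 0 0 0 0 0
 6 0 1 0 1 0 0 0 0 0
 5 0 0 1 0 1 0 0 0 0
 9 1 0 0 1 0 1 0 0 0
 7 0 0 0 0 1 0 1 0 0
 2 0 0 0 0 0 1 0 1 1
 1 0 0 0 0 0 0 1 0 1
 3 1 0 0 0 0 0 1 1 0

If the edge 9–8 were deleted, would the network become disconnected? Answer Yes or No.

No

Even without that edge, 9 still reaches 8 via 9 – 7 – 2 – 3 – 8, so the network stays connected. Not a bridge.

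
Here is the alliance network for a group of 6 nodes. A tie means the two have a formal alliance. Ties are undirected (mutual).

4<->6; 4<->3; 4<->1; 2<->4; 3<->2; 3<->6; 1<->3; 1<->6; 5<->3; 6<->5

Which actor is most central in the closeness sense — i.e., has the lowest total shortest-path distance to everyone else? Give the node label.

3

Farness (sum of distances to all others) for each node — 1:7, 2:8, 3:5, 4:6, 5:8, 6:6.
The smallest farness is 5, for 3, so 3 has the highest closeness.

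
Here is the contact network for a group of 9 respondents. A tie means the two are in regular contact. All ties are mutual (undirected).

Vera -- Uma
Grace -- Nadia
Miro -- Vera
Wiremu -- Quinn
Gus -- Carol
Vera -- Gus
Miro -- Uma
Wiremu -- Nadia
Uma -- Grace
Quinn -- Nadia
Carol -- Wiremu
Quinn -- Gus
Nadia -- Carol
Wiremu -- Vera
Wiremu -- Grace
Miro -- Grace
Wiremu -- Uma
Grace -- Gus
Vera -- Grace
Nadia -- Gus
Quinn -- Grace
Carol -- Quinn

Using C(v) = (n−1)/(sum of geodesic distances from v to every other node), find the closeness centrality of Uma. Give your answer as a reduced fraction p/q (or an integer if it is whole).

Distances from Uma: Carol:2, Grace:1, Gus:2, Miro:1, Nadia:2, Quinn:2, Vera:1, Wiremu:1. Sum = 12.
n = 9, so closeness = 8/12 = 2/3.

2/3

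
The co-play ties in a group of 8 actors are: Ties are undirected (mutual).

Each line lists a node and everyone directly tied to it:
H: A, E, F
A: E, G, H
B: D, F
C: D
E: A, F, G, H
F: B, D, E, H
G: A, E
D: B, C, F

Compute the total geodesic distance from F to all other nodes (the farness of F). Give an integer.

Distances from F: A:2, B:1, C:2, D:1, E:1, G:2, H:1.
Sum = 2 + 1 + 2 + 1 + 1 + 2 + 1 = 10.

10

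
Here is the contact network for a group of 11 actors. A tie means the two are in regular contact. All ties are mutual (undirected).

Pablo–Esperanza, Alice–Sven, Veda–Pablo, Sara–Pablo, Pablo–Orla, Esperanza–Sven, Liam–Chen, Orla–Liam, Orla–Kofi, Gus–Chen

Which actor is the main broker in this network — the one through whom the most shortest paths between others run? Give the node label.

Pablo

Unnormalized betweenness of each node: Alice:0, Chen:9, Esperanza:16, Gus:0, Kofi:0, Liam:16, Orla:27, Pablo:32, Sara:0, Sven:9, Veda:0.
Pablo has the largest value, 32, making it the main broker — the node through which the most shortest paths run.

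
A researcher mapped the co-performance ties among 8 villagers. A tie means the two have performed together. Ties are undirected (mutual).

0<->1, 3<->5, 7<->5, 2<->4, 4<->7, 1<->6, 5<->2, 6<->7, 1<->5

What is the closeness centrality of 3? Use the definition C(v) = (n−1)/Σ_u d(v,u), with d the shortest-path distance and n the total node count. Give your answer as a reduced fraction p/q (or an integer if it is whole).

7/16

Distances from 3: 0:3, 1:2, 2:2, 4:3, 5:1, 6:3, 7:2. Sum = 16.
n = 8, so closeness = 7/16.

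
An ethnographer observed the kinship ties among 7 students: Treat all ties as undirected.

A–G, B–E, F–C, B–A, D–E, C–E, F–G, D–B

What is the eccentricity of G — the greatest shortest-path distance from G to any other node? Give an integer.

Distances from G: A:1, B:2, C:2, D:3, E:3, F:1.
The largest is 3 (to E and D), so the eccentricity of G is 3.

3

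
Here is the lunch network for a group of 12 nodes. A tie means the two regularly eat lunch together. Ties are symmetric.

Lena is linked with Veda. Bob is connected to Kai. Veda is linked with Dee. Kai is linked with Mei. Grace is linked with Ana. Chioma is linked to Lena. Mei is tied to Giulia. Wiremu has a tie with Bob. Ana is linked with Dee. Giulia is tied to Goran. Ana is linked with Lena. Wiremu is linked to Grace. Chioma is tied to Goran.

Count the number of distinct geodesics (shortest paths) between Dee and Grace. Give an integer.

The shortest distance is 2, and the only length-2 path is Dee–Ana–Grace. So there is exactly 1 shortest path.

1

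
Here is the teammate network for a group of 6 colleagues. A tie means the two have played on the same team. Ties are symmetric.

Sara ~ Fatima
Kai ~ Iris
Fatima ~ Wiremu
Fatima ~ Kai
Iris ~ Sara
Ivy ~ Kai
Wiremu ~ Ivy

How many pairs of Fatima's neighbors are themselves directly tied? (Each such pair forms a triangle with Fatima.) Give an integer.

Fatima's neighbors are Kai, Sara, and Wiremu, but none of them are tied to each other, so no triangle contains Fatima.

0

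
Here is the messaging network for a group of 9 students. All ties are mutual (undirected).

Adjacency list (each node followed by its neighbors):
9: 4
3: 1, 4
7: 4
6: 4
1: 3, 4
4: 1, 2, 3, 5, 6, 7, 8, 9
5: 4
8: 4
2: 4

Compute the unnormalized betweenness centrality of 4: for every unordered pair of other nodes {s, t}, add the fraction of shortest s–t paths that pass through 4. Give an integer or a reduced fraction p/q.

Pairs whose geodesics pass through 4 — 6–2: 1; 6–1: 1; 6–7: 1; 6–9: 1; 6–3: 1; 6–5: 1; 6–8: 1; 2–1: 1; 2–7: 1; 2–9: 1; 2–3: 1; 2–5: 1; 2–8: 1; 1–7: 1 … (+13 more pairs).
All other pairs contribute 0.
Summing the contributions gives betweenness(4) = 27.

27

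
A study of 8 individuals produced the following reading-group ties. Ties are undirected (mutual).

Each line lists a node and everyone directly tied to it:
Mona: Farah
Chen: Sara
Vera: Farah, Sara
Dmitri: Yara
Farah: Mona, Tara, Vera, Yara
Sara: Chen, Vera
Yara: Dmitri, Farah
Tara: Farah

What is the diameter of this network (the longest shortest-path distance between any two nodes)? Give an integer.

Eccentricity of each node (its greatest distance to any other): Chen:5, Dmitri:5, Farah:3, Mona:4, Sara:4, Tara:4, Vera:3, Yara:4.
The maximum eccentricity is 5, realized for instance by the pair Dmitri–Chen via Dmitri – Yara – Farah – Vera – Sara – Chen. So the diameter is 5.

5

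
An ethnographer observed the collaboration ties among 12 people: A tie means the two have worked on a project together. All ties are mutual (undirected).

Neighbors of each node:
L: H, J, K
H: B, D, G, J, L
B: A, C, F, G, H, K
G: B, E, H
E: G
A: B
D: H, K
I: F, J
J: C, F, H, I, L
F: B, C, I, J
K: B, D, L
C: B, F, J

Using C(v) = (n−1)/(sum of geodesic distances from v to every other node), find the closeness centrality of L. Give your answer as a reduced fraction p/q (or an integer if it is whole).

11/21

Distances from L: A:3, B:2, C:2, D:2, E:3, F:2, G:2, H:1, I:2, J:1, K:1. Sum = 21.
n = 12, so closeness = 11/21.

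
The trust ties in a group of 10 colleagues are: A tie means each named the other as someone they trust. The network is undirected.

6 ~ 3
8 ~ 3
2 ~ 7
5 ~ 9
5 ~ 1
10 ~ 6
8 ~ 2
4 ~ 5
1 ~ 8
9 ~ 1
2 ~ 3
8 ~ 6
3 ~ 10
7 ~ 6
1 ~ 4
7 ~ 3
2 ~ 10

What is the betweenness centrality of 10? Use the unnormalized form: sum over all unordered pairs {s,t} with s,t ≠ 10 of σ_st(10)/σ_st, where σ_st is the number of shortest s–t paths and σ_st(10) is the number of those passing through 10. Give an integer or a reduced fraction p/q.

1/4

Pairs whose geodesics pass through 10 — 2–6: 1/4.
All other pairs contribute 0.
Summing the contributions gives betweenness(10) = 1/4.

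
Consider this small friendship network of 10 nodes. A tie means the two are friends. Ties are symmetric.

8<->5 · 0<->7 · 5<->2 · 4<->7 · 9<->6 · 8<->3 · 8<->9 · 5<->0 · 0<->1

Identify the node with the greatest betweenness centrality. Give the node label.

Unnormalized betweenness of each node: 0:20, 1:0, 2:0, 3:0, 4:0, 5:24, 6:0, 7:8, 8:20, 9:8.
5 has the largest value, 24, making it the main broker — the node through which the most shortest paths run.

5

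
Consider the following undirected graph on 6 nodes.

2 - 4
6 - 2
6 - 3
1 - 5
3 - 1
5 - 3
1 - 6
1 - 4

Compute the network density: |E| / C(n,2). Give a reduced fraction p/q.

8/15

There are 8 edges and 6 nodes, so the maximum possible is C(6,2) = 15.
Density = 8/15.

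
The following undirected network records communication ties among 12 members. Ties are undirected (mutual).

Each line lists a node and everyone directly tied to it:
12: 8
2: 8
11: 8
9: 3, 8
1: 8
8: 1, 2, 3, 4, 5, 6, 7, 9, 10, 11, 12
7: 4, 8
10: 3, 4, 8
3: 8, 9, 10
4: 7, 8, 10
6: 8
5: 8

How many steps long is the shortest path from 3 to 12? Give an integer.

2

One shortest route is 3 – 8 – 12, which uses 2 edges, and 3 and 12 are not directly tied, so nothing shorter exists. So d(3,12) = 2.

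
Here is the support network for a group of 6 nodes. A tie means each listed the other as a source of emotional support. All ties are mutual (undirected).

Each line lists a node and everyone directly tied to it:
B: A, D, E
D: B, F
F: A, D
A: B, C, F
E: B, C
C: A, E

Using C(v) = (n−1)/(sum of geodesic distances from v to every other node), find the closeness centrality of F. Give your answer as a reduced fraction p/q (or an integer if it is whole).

Distances from F: A:1, B:2, C:2, D:1, E:3. Sum = 9.
n = 6, so closeness = 5/9.

5/9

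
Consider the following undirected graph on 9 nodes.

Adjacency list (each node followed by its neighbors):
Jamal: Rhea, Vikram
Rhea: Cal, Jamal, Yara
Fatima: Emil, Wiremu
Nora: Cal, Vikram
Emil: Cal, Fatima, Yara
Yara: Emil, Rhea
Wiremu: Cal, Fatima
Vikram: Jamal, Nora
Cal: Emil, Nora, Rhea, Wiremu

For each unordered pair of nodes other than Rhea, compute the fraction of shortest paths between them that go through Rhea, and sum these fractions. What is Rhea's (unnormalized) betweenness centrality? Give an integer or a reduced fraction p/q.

22/3

Pairs whose geodesics pass through Rhea — Yara–Wiremu: 1/3; Yara–Cal: 1/2; Yara–Nora: 1/2; Yara–Vikram: 1; Yara–Jamal: 1; Emil–Jamal: 2/2; Fatima–Jamal: 3/3; Wiremu–Jamal: 1; Cal–Jamal: 1.
All other pairs contribute 0.
Summing the contributions gives betweenness(Rhea) = 22/3.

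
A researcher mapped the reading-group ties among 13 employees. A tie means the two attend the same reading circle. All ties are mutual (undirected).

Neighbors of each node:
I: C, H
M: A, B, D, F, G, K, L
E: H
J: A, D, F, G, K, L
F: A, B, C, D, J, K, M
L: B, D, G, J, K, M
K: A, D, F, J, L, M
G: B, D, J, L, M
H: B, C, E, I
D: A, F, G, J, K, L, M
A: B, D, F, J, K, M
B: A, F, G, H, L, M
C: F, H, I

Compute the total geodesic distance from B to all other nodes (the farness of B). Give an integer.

Distances from B: A:1, C:2, D:2, E:2, F:1, G:1, H:1, I:2, J:2, K:2, L:1, M:1.
Sum = 1 + 2 + 2 + 2 + 1 + 1 + 1 + 2 + 2 + 2 + 1 + 1 = 18.

18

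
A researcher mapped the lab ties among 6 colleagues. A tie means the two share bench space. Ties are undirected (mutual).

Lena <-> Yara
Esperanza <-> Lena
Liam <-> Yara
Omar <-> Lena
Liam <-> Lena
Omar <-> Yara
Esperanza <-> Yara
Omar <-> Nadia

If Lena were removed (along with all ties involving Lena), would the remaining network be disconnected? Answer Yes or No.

Even without Lena, every remaining node can still reach every other (the residual graph is connected), so Lena is not a cut vertex.

No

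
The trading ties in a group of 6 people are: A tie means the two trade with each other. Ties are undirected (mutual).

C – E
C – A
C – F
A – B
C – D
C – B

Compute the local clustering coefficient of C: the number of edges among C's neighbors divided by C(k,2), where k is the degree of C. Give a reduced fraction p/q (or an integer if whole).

C's neighbors: A, B, D, E, and F (k = 5).
Possible neighbor pairs: C(5,2) = 10. Edges among them: A–B → e = 1.
Clustering(C) = 1/10.

1/10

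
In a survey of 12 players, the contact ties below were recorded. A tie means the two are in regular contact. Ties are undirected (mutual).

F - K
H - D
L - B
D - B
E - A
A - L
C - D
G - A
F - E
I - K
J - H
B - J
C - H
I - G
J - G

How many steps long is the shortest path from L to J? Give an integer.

One shortest route is L – B – J, which uses 2 edges, and L and J are not directly tied, so nothing shorter exists. So d(L,J) = 2.

2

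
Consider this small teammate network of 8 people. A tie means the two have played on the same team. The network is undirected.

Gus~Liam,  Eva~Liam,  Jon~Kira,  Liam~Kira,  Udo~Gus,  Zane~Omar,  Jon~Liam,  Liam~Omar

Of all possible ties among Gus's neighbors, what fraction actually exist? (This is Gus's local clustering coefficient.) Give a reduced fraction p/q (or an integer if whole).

Gus's neighbors: Liam and Udo (k = 2).
Possible neighbor pairs: C(2,2) = 1. Edges among them: none → e = 0.
Clustering(Gus) = 0/1.

0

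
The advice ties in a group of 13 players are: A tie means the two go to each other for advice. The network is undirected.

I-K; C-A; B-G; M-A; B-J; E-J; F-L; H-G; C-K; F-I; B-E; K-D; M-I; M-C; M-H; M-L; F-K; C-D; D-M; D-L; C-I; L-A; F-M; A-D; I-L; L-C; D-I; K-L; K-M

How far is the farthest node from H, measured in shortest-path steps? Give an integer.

3

Distances from H: A:2, B:2, C:2, D:2, E:3, F:2, G:1, I:2, J:3, K:2, L:2, M:1.
The largest is 3 (to E and J), so the eccentricity of H is 3.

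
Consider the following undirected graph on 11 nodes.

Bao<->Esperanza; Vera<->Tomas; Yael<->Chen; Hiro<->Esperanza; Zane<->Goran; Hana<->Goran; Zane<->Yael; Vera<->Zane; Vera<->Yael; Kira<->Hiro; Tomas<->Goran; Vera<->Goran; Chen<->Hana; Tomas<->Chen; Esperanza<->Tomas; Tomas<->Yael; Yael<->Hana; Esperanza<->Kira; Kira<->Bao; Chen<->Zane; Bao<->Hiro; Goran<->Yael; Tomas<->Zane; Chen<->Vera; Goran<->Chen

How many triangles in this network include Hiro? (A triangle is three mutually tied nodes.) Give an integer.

Hiro's neighbors: Bao, Esperanza, and Kira.
Neighbor pairs that are themselves tied: Hiro–Bao–Esperanza; Hiro–Bao–Kira; Hiro–Esperanza–Kira. Each forms one triangle with Hiro, for 3 in total.

3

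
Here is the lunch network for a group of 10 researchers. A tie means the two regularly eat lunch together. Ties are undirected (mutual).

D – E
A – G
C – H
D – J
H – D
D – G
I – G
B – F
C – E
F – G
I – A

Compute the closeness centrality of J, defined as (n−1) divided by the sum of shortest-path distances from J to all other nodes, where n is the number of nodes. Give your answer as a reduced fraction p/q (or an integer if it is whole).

Distances from J: A:3, B:4, C:3, D:1, E:2, F:3, G:2, H:2, I:3. Sum = 23.
n = 10, so closeness = 9/23.

9/23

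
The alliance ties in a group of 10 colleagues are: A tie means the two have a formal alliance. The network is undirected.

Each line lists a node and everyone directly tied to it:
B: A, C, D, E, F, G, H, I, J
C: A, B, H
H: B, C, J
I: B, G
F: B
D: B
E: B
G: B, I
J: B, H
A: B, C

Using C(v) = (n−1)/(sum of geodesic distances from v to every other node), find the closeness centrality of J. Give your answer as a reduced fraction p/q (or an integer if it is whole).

Distances from J: A:2, B:1, C:2, D:2, E:2, F:2, G:2, H:1, I:2. Sum = 16.
n = 10, so closeness = 9/16.

9/16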